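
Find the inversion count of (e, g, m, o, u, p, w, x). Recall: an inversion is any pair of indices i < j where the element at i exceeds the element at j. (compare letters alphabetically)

1 inversion

Count, for each position, how many later elements it exceeds:
e: 0
g: 0
m: 0
o: 0
u: 1
p: 0
w: 0
x: 0
Sum: 0 + 0 + 0 + 0 + 1 + 0 + 0 + 0 = 1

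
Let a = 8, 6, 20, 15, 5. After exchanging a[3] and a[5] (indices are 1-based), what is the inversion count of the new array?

3 inversions

Positions 3 and 5 hold 20 and 5; after swapping, the array is [8, 6, 5, 15, 20].
For each element, count later entries that are smaller:
8: 2
6: 1
5: 0
15: 0
20: 0
Sum: 2 + 1 + 0 + 0 + 0 = 3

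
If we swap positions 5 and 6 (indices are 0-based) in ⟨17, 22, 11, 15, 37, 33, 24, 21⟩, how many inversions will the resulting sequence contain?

10

Positions 5 and 6 hold 33 and 24; after swapping, the array is [17, 22, 11, 15, 37, 24, 33, 21].
Count, for each position, how many later elements it exceeds:
17: 2
22: 3
11: 0
15: 0
37: 3
24: 1
33: 1
21: 0
Sum: 2 + 3 + 0 + 0 + 3 + 1 + 1 + 0 = 10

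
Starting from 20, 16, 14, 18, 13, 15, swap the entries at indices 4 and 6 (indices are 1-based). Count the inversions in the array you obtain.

10

Positions 4 and 6 hold 18 and 15; after swapping, the array is [20, 16, 14, 15, 13, 18].
Count, for each position, how many later elements it exceeds:
20 → 16, 14, 15, 13, 18 → 5
16 → 14, 15, 13 → 3
14 → 13 → 1
15 → 13 → 1
13 → none → 0
18 → none → 0
Sum: 5 + 3 + 1 + 1 + 0 + 0 = 10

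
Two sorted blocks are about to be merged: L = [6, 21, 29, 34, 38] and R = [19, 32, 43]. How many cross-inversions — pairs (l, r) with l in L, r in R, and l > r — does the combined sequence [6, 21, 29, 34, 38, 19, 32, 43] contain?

Count, for every r in R, how many entries of L exceed r:
r = 19: 21, 29, 34, 38 → 4
r = 32: 34, 38 → 2
r = 43: none → 0
Cross-inversions: 4 + 2 + 0 = 6

There are 6 split inversions.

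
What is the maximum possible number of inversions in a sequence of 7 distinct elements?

A reversed (strictly descending) arrangement makes every pair an inversion, giving C(7, 2) inversions.
C(7, 2) = 7·6/2 = 21

There are 21 inversions.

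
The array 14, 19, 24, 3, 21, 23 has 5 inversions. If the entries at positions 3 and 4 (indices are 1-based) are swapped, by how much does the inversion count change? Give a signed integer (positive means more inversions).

Positions 3 and 4 hold 24 and 3; after swapping, the array is [14, 19, 3, 24, 21, 23].
Sweep left to right; for each value list the smaller values that follow it:
14: 1
19: 1
3: 0
24: 2
21: 0
23: 0
Sum: 1 + 1 + 0 + 2 + 0 + 0 = 4
Change: 4 − 5 = -1

-1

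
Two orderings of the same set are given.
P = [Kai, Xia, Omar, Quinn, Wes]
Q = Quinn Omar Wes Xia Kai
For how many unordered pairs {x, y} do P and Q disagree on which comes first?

Assign each item its position (1..5) in the first ordering, then rewrite the second ordering as that position sequence:
positions: Kai→1, Xia→2, Omar→3, Quinn→4, Wes→5
second ordering as positions: [4, 3, 5, 2, 1]
Discordant pairs = inversions in this position sequence.
4: 3, 2, 1 → 3
3: 2, 1 → 2
5: 2, 1 → 2
2: 1 → 1
1: 0
Total: 3 + 2 + 2 + 1 + 0 = 8

8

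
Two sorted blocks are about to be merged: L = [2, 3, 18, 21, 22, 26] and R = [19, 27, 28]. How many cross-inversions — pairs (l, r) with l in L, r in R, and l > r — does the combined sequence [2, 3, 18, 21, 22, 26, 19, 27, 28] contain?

There are 3 cross-inversions.

Take each right-half value and tally the left-half values above it:
r = 19: 21, 22, 26 → 3
r = 27: none → 0
r = 28: none → 0
Cross-inversions: 3 + 0 + 0 = 3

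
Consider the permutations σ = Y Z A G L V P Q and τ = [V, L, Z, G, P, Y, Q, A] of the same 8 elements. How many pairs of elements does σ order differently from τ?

Assign each item its position (1..8) in the first ordering, then rewrite the second ordering as that position sequence:
positions: Y→1, Z→2, A→3, G→4, L→5, V→6, P→7, Q→8
second ordering as positions: [6, 5, 2, 4, 7, 1, 8, 3]
Discordant pairs = inversions in this position sequence.
6: 5, 2, 4, 1, 3 → 5
5: 2, 4, 1, 3 → 4
2: 1 → 1
4: 1, 3 → 2
7: 1, 3 → 2
1: 0
8: 3 → 1
3: 0
Total: 5 + 4 + 1 + 2 + 2 + 0 + 1 + 0 = 15

15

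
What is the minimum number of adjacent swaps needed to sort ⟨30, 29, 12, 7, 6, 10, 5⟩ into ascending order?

19

The minimum number of adjacent swaps to sort an array equals its inversion count, since every such swap removes exactly one inversion.
Count inversions — for each element, later elements that are smaller:
30: 29, 12, 7, 6, 10, 5 → 6
29: 12, 7, 6, 10, 5 → 5
12: 7, 6, 10, 5 → 4
7: 6, 5 → 2
6: 5 → 1
10: 5 → 1
5: none → 0
Total inversions: 6 + 5 + 4 + 2 + 1 + 1 + 0 = 19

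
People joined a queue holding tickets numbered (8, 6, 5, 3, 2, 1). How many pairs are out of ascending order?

Element-by-element contributions:
8: 5
6: 4
5: 3
3: 2
2: 1
1: 0
Sum: 5 + 4 + 3 + 2 + 1 + 0 = 15

There are 15 inversions.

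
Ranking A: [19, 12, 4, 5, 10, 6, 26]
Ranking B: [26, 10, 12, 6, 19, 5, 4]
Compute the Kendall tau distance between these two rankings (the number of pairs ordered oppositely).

15

Assign each item its position (1..7) in the first ordering, then rewrite the second ordering as that position sequence:
positions: 19→1, 12→2, 4→3, 5→4, 10→5, 6→6, 26→7
second ordering as positions: [7, 5, 2, 6, 1, 4, 3]
Discordant pairs = inversions in this position sequence.
7: 5, 2, 6, 1, 4, 3 → 6
5: 2, 1, 4, 3 → 4
2: 1 → 1
6: 1, 4, 3 → 3
1: 0
4: 3 → 1
3: 0
Total: 6 + 4 + 1 + 3 + 0 + 1 + 0 = 15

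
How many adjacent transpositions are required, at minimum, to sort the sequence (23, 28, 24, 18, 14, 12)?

Adjacent swaps: 13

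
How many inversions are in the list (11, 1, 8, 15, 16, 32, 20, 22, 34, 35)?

4

Element-by-element contributions:
11: 2
1: 0
8: 0
15: 0
16: 0
32: 2
20: 0
22: 0
34: 0
35: 0
Sum: 2 + 0 + 0 + 0 + 0 + 2 + 0 + 0 + 0 + 0 = 4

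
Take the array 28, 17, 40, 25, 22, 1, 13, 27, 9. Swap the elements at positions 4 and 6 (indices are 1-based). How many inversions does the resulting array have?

22

Positions 4 and 6 hold 25 and 1; after swapping, the array is [28, 17, 40, 1, 22, 25, 13, 27, 9].
Element-by-element contributions:
28 → 17, 1, 22, 25, 13, 27, 9 → 7
17 → 1, 13, 9 → 3
40 → 1, 22, 25, 13, 27, 9 → 6
1 → none → 0
22 → 13, 9 → 2
25 → 13, 9 → 2
13 → 9 → 1
27 → 9 → 1
9 → none → 0
Sum: 7 + 3 + 6 + 0 + 2 + 2 + 1 + 1 + 0 = 22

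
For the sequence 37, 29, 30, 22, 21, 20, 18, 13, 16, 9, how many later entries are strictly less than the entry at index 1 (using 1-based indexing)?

9 such elements

The element at index 1 is 37.
Elements after it: 29, 30, 22, 21, 20, 18, 13, 16, 9
Those smaller than 37: 29, 30, 22, 21, 20, 18, 13, 16, 9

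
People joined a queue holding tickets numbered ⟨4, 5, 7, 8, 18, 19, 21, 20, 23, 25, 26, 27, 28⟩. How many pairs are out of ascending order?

1

Count, for each position, how many later elements it exceeds:
4: 0
5: 0
7: 0
8: 0
18: 0
19: 0
21: 1
20: 0
23: 0
25: 0
26: 0
27: 0
28: 0
Sum: 0 + 0 + 0 + 0 + 0 + 0 + 1 + 0 + 0 + 0 + 0 + 0 + 0 = 1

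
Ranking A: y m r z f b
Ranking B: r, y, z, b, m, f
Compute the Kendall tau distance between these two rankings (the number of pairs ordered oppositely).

Assign each item its position (1..6) in the first ordering, then rewrite the second ordering as that position sequence:
positions: y→1, m→2, r→3, z→4, f→5, b→6
second ordering as positions: [3, 1, 4, 6, 2, 5]
Discordant pairs = inversions in this position sequence.
3: 1, 2 → 2
1: 0
4: 2 → 1
6: 2, 5 → 2
2: 0
5: 0
Total: 2 + 0 + 1 + 2 + 0 + 0 = 5

5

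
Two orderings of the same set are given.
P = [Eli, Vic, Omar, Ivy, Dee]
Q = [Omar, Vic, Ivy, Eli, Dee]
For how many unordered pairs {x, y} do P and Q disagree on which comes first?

Assign each item its position (1..5) in the first ordering, then rewrite the second ordering as that position sequence:
positions: Eli→1, Vic→2, Omar→3, Ivy→4, Dee→5
second ordering as positions: [3, 2, 4, 1, 5]
Discordant pairs = inversions in this position sequence.
3: 2, 1 → 2
2: 1 → 1
4: 1 → 1
1: 0
5: 0
Total: 2 + 1 + 1 + 0 + 0 = 4

4 disagreeing pairs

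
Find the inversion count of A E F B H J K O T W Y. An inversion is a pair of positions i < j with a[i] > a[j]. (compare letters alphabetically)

2

Count, for each position, how many later elements it exceeds:
A: 0
E: 1
F: 1
B: 0
H: 0
J: 0
K: 0
O: 0
T: 0
W: 0
Y: 0
Sum: 0 + 1 + 1 + 0 + 0 + 0 + 0 + 0 + 0 + 0 + 0 = 2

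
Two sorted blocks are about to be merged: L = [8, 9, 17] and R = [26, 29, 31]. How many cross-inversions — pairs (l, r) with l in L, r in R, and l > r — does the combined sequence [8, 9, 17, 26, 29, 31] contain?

0

Take each right-half value and tally the left-half values above it:
r = 26: none → 0
r = 29: none → 0
r = 31: none → 0
Cross-inversions: 0 + 0 + 0 = 0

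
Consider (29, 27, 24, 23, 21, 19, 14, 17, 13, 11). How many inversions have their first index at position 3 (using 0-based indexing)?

6

The element at index 3 is 23.
Elements after it: 21, 19, 14, 17, 13, 11
Those smaller than 23: 21, 19, 14, 17, 13, 11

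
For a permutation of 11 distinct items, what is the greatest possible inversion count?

55 inversions

The maximum occurs when the array is in strictly decreasing order: every one of the C(11, 2) pairs is inverted.
C(11, 2) = 11·10/2 = 55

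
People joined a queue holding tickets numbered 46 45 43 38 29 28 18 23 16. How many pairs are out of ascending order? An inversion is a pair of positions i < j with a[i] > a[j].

Sweep left to right; for each value list the smaller values that follow it:
46 → 45, 43, 38, 29, 28, 18, 23, 16 → 8
45 → 43, 38, 29, 28, 18, 23, 16 → 7
43 → 38, 29, 28, 18, 23, 16 → 6
38 → 29, 28, 18, 23, 16 → 5
29 → 28, 18, 23, 16 → 4
28 → 18, 23, 16 → 3
18 → 16 → 1
23 → 16 → 1
16 → none → 0
Sum: 8 + 7 + 6 + 5 + 4 + 3 + 1 + 1 + 0 = 35

35 inversions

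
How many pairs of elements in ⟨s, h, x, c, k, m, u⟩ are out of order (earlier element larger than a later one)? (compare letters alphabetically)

Inversion pairs (indices are 0-based):
(0,1): s > h
(0,3): s > c
(0,4): s > k
(0,5): s > m
(1,3): h > c
(2,3): x > c
(2,4): x > k
(2,5): x > m
(2,6): x > u
That's 9 pairs.

9 out-of-order pairs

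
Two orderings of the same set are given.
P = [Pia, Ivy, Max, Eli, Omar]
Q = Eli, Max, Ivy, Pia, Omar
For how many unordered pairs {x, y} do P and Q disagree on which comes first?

6 disagreeing pairs

Assign each item its position (1..5) in the first ordering, then rewrite the second ordering as that position sequence:
positions: Pia→1, Ivy→2, Max→3, Eli→4, Omar→5
second ordering as positions: [4, 3, 2, 1, 5]
Discordant pairs = inversions in this position sequence.
4: 3, 2, 1 → 3
3: 2, 1 → 2
2: 1 → 1
1: 0
5: 0
Total: 3 + 2 + 1 + 0 + 0 = 6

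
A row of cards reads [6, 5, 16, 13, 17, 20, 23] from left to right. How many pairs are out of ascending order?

2

For each element, count later entries that are smaller:
6 → 5 → 1
5 → none → 0
16 → 13 → 1
13 → none → 0
17 → none → 0
20 → none → 0
23 → none → 0
Sum: 1 + 0 + 1 + 0 + 0 + 0 + 0 = 2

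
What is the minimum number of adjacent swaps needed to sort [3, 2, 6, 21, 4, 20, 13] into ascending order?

Each adjacent swap fixes exactly one inversion, so the minimum swap count equals the number of inversions.
Count inversions — for each element, later elements that are smaller:
3: 2 → 1
2: none → 0
6: 4 → 1
21: 4, 20, 13 → 3
4: none → 0
20: 13 → 1
13: none → 0
Total inversions: 1 + 0 + 1 + 3 + 0 + 1 + 0 = 6

There are 6 swaps.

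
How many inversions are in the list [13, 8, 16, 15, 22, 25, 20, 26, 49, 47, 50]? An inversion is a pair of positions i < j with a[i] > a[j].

Count, for each position, how many later elements it exceeds:
13 → 8 → 1
8 → none → 0
16 → 15 → 1
15 → none → 0
22 → 20 → 1
25 → 20 → 1
20 → none → 0
26 → none → 0
49 → 47 → 1
47 → none → 0
50 → none → 0
Sum: 1 + 0 + 1 + 0 + 1 + 1 + 0 + 0 + 1 + 0 + 0 = 5

There are 5 out-of-order pairs.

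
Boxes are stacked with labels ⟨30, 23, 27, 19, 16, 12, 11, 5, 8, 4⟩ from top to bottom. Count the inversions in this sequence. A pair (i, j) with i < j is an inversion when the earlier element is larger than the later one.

Sweep left to right; for each value list the smaller values that follow it:
30 → 23, 27, 19, 16, 12, 11, 5, 8, 4 → 9
23 → 19, 16, 12, 11, 5, 8, 4 → 7
27 → 19, 16, 12, 11, 5, 8, 4 → 7
19 → 16, 12, 11, 5, 8, 4 → 6
16 → 12, 11, 5, 8, 4 → 5
12 → 11, 5, 8, 4 → 4
11 → 5, 8, 4 → 3
5 → 4 → 1
8 → 4 → 1
4 → none → 0
Sum: 9 + 7 + 7 + 6 + 5 + 4 + 3 + 1 + 1 + 0 = 43

43 inversions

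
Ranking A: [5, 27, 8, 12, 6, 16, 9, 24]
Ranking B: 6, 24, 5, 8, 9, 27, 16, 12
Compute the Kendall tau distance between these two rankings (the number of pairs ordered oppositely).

Assign each item its position (1..8) in the first ordering, then rewrite the second ordering as that position sequence:
positions: 5→1, 27→2, 8→3, 12→4, 6→5, 16→6, 9→7, 24→8
second ordering as positions: [5, 8, 1, 3, 7, 2, 6, 4]
Discordant pairs = inversions in this position sequence.
5: 1, 3, 2, 4 → 4
8: 1, 3, 7, 2, 6, 4 → 6
1: 0
3: 2 → 1
7: 2, 6, 4 → 3
2: 0
6: 4 → 1
4: 0
Total: 4 + 6 + 0 + 1 + 3 + 0 + 1 + 0 = 15

15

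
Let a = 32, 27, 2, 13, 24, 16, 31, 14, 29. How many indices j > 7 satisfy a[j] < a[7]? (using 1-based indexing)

2

The element at index 7 is 31.
Elements after it: 14, 29
Those smaller than 31: 14, 29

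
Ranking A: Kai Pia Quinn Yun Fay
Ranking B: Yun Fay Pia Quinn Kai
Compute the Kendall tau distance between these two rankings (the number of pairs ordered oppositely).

Assign each item its position (1..5) in the first ordering, then rewrite the second ordering as that position sequence:
positions: Kai→1, Pia→2, Quinn→3, Yun→4, Fay→5
second ordering as positions: [4, 5, 2, 3, 1]
Discordant pairs = inversions in this position sequence.
4: 2, 3, 1 → 3
5: 2, 3, 1 → 3
2: 1 → 1
3: 1 → 1
1: 0
Total: 3 + 3 + 1 + 1 + 0 = 8

Discordant pairs: 8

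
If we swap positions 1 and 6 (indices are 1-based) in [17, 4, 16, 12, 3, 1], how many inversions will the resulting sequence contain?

4 inversions

Positions 1 and 6 hold 17 and 1; after swapping, the array is [1, 4, 16, 12, 3, 17].
Sweep left to right; for each value list the smaller values that follow it:
1 → none → 0
4 → 3 → 1
16 → 12, 3 → 2
12 → 3 → 1
3 → none → 0
17 → none → 0
Sum: 0 + 1 + 2 + 1 + 0 + 0 = 4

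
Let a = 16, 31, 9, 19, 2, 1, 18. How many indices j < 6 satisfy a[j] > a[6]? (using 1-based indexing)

5

The element at index 6 is 1.
Elements before it: 16, 31, 9, 19, 2
Those larger than 1: 16, 31, 9, 19, 2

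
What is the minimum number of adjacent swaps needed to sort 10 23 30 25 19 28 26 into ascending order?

There are 7 swaps.

The minimum number of adjacent swaps to sort an array equals its inversion count, since every such swap removes exactly one inversion.
Count inversions — for each element, later elements that are smaller:
10: none → 0
23: 19 → 1
30: 25, 19, 28, 26 → 4
25: 19 → 1
19: none → 0
28: 26 → 1
26: none → 0
Total inversions: 0 + 1 + 4 + 1 + 0 + 1 + 0 = 7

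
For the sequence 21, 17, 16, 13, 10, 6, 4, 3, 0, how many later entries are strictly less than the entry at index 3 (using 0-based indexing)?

The element at index 3 is 13.
Elements after it: 10, 6, 4, 3, 0
Those smaller than 13: 10, 6, 4, 3, 0

5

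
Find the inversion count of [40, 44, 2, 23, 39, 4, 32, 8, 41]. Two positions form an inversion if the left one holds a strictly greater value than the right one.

There are 19 inversions.

Count, for each position, how many later elements it exceeds:
40 → 2, 23, 39, 4, 32, 8 → 6
44 → 2, 23, 39, 4, 32, 8, 41 → 7
2 → none → 0
23 → 4, 8 → 2
39 → 4, 32, 8 → 3
4 → none → 0
32 → 8 → 1
8 → none → 0
41 → none → 0
Sum: 6 + 7 + 0 + 2 + 3 + 0 + 1 + 0 + 0 = 19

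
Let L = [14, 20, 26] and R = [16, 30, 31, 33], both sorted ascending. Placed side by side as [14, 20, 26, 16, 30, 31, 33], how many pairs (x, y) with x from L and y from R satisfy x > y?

2 cross-inversions

Take each right-half value and tally the left-half values above it:
r = 16: 20, 26 → 2
r = 30: none → 0
r = 31: none → 0
r = 33: none → 0
Cross-inversions: 2 + 0 + 0 + 0 = 2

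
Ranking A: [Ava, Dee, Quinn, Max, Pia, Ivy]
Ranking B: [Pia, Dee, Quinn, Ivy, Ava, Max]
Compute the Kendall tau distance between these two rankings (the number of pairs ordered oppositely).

8

Assign each item its position (1..6) in the first ordering, then rewrite the second ordering as that position sequence:
positions: Ava→1, Dee→2, Quinn→3, Max→4, Pia→5, Ivy→6
second ordering as positions: [5, 2, 3, 6, 1, 4]
Discordant pairs = inversions in this position sequence.
5: 2, 3, 1, 4 → 4
2: 1 → 1
3: 1 → 1
6: 1, 4 → 2
1: 0
4: 0
Total: 4 + 1 + 1 + 2 + 0 + 0 = 8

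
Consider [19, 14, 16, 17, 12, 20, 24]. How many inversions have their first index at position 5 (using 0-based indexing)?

0

The element at index 5 is 20.
Elements after it: 24
None of them are smaller than 20.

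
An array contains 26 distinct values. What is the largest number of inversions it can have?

The maximum occurs when the array is in strictly decreasing order: every one of the C(26, 2) pairs is inverted.
C(26, 2) = 26·25/2 = 325

Inversions: 325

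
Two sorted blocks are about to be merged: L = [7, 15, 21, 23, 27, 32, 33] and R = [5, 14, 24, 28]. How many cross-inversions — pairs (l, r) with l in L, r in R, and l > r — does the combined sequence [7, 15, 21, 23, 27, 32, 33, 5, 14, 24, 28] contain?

Take each right-half value and tally the left-half values above it:
r = 5: 7, 15, 21, 23, 27, 32, 33 → 7
r = 14: 15, 21, 23, 27, 32, 33 → 6
r = 24: 27, 32, 33 → 3
r = 28: 32, 33 → 2
Cross-inversions: 7 + 6 + 3 + 2 = 18

18 split inversions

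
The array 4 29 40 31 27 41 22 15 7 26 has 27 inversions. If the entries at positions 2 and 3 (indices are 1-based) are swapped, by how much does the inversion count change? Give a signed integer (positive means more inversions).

+1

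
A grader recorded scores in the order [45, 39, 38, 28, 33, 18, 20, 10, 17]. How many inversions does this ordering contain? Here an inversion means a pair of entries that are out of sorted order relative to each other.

33 inversions

For each element, count later entries that are smaller:
45: 8
39: 7
38: 6
28: 4
33: 4
18: 2
20: 2
10: 0
17: 0
Sum: 8 + 7 + 6 + 4 + 4 + 2 + 2 + 0 + 0 = 33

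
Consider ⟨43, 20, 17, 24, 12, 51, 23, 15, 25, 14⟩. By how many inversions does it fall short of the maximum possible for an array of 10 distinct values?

18 inversions short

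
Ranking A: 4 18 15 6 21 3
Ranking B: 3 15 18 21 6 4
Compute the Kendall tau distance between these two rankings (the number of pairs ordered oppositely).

There are 11 discordant pairs.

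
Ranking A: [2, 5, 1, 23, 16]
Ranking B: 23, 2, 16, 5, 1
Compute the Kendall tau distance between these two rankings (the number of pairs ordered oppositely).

There are 5 discordant pairs.

Assign each item its position (1..5) in the first ordering, then rewrite the second ordering as that position sequence:
positions: 2→1, 5→2, 1→3, 23→4, 16→5
second ordering as positions: [4, 1, 5, 2, 3]
Discordant pairs = inversions in this position sequence.
4: 1, 2, 3 → 3
1: 0
5: 2, 3 → 2
2: 0
3: 0
Total: 3 + 0 + 2 + 0 + 0 = 5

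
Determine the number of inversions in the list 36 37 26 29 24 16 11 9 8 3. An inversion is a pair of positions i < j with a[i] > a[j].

43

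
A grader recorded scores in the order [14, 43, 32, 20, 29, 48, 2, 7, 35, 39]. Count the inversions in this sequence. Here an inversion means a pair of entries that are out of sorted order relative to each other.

21

Count, for each position, how many later elements it exceeds:
14: 2
43: 7
32: 4
20: 2
29: 2
48: 4
2: 0
7: 0
35: 0
39: 0
Sum: 2 + 7 + 4 + 2 + 2 + 4 + 0 + 0 + 0 + 0 = 21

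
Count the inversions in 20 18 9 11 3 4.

Count, for each position, how many later elements it exceeds:
20 → 18, 9, 11, 3, 4 → 5
18 → 9, 11, 3, 4 → 4
9 → 3, 4 → 2
11 → 3, 4 → 2
3 → none → 0
4 → none → 0
Sum: 5 + 4 + 2 + 2 + 0 + 0 = 13

13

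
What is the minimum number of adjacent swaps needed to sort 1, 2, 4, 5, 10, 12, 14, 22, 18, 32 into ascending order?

The minimum number of adjacent swaps to sort an array equals its inversion count, since every such swap removes exactly one inversion.
Count inversions — for each element, later elements that are smaller:
1: none → 0
2: none → 0
4: none → 0
5: none → 0
10: none → 0
12: none → 0
14: none → 0
22: 18 → 1
18: none → 0
32: none → 0
Total inversions: 0 + 0 + 0 + 0 + 0 + 0 + 0 + 1 + 0 + 0 = 1

1 adjacent swap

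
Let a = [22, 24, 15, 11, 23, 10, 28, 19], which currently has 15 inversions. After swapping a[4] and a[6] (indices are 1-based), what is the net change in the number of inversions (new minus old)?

-1

Positions 4 and 6 hold 11 and 10; after swapping, the array is [22, 24, 15, 10, 23, 11, 28, 19].
For each element, count later entries that are smaller:
22 → 15, 10, 11, 19 → 4
24 → 15, 10, 23, 11, 19 → 5
15 → 10, 11 → 2
10 → none → 0
23 → 11, 19 → 2
11 → none → 0
28 → 19 → 1
19 → none → 0
Sum: 4 + 5 + 2 + 0 + 2 + 0 + 1 + 0 = 14
Change: 14 − 15 = -1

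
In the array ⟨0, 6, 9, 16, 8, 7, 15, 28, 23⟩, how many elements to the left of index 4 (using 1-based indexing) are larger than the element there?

0

The element at index 4 is 16.
Elements before it: 0, 6, 9
None of them are larger than 16.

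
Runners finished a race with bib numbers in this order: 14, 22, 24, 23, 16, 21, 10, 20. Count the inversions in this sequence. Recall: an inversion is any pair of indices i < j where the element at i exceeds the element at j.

17

Element-by-element contributions:
14 → 10 → 1
22 → 16, 21, 10, 20 → 4
24 → 23, 16, 21, 10, 20 → 5
23 → 16, 21, 10, 20 → 4
16 → 10 → 1
21 → 10, 20 → 2
10 → none → 0
20 → none → 0
Sum: 1 + 4 + 5 + 4 + 1 + 2 + 0 + 0 = 17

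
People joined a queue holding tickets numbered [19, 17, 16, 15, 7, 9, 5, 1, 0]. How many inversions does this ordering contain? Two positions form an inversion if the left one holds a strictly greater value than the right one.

Sweep left to right; for each value list the smaller values that follow it:
19 → 17, 16, 15, 7, 9, 5, 1, 0 → 8
17 → 16, 15, 7, 9, 5, 1, 0 → 7
16 → 15, 7, 9, 5, 1, 0 → 6
15 → 7, 9, 5, 1, 0 → 5
7 → 5, 1, 0 → 3
9 → 5, 1, 0 → 3
5 → 1, 0 → 2
1 → 0 → 1
0 → none → 0
Sum: 8 + 7 + 6 + 5 + 3 + 3 + 2 + 1 + 0 = 35

35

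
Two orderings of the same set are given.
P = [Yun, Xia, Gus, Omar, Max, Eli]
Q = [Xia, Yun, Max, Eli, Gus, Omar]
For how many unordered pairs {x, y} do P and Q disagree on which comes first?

5 disagreeing pairs

Assign each item its position (1..6) in the first ordering, then rewrite the second ordering as that position sequence:
positions: Yun→1, Xia→2, Gus→3, Omar→4, Max→5, Eli→6
second ordering as positions: [2, 1, 5, 6, 3, 4]
Discordant pairs = inversions in this position sequence.
2: 1 → 1
1: 0
5: 3, 4 → 2
6: 3, 4 → 2
3: 0
4: 0
Total: 1 + 0 + 2 + 2 + 0 + 0 = 5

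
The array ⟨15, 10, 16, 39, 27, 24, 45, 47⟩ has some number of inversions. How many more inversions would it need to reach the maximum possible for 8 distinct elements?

24 inversions short

Maximum inversions for 8 distinct elements is C(8, 2) = 8·7/2 = 28.
Current inversions — for each element, count later smaller elements:
15: 1
10: 0
16: 0
39: 2
27: 1
24: 0
45: 0
47: 0
Current total: 1 + 0 + 0 + 2 + 1 + 0 + 0 + 0 = 4
Shortfall: 28 − 4 = 24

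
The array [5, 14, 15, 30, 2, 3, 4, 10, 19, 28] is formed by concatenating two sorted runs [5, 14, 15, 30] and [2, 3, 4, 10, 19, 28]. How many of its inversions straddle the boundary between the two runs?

Count, for every r in R, how many entries of L exceed r:
r = 2: 5, 14, 15, 30 → 4
r = 3: 5, 14, 15, 30 → 4
r = 4: 5, 14, 15, 30 → 4
r = 10: 14, 15, 30 → 3
r = 19: 30 → 1
r = 28: 30 → 1
Cross-inversions: 4 + 4 + 4 + 3 + 1 + 1 = 17

There are 17 cross-inversions.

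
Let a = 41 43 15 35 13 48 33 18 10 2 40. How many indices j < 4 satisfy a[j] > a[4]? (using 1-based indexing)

2 such elements

The element at index 4 is 35.
Elements before it: 41, 43, 15
Those larger than 35: 41, 43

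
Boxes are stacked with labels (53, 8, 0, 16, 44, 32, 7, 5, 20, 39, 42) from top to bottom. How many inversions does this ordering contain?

There are 25 out-of-order pairs.

Element-by-element contributions:
53: 10
8: 3
0: 0
16: 2
44: 6
32: 3
7: 1
5: 0
20: 0
39: 0
42: 0
Sum: 10 + 3 + 0 + 2 + 6 + 3 + 1 + 0 + 0 + 0 + 0 = 25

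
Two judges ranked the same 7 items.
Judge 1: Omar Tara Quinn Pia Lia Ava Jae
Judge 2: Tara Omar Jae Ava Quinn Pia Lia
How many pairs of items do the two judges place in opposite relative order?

8 discordant pairs

Assign each item its position (1..7) in the first ordering, then rewrite the second ordering as that position sequence:
positions: Omar→1, Tara→2, Quinn→3, Pia→4, Lia→5, Ava→6, Jae→7
second ordering as positions: [2, 1, 7, 6, 3, 4, 5]
Discordant pairs = inversions in this position sequence.
2: 1 → 1
1: 0
7: 6, 3, 4, 5 → 4
6: 3, 4, 5 → 3
3: 0
4: 0
5: 0
Total: 1 + 0 + 4 + 3 + 0 + 0 + 0 = 8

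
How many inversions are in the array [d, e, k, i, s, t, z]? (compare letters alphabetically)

1

Inversion pairs (indices are 0-based):
(2,3): k > i
That's 1 pair.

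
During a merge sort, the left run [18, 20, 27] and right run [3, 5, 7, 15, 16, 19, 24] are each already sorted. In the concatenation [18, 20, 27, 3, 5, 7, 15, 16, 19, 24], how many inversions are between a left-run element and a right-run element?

For each element r of the right run, count left-run elements greater than r:
r = 3: 18, 20, 27 → 3
r = 5: 18, 20, 27 → 3
r = 7: 18, 20, 27 → 3
r = 15: 18, 20, 27 → 3
r = 16: 18, 20, 27 → 3
r = 19: 20, 27 → 2
r = 24: 27 → 1
Cross-inversions: 3 + 3 + 3 + 3 + 3 + 2 + 1 = 18

Split inversions: 18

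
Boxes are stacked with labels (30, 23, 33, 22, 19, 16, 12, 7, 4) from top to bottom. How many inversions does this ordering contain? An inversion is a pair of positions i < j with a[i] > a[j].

For each element, count later entries that are smaller:
30: 7
23: 6
33: 6
22: 5
19: 4
16: 3
12: 2
7: 1
4: 0
Sum: 7 + 6 + 6 + 5 + 4 + 3 + 2 + 1 + 0 = 34

Inversions: 34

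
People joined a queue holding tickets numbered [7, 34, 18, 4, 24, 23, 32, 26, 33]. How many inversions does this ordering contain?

11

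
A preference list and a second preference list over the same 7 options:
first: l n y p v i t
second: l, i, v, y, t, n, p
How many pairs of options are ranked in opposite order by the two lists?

Assign each item its position (1..7) in the first ordering, then rewrite the second ordering as that position sequence:
positions: l→1, n→2, y→3, p→4, v→5, i→6, t→7
second ordering as positions: [1, 6, 5, 3, 7, 2, 4]
Discordant pairs = inversions in this position sequence.
1: 0
6: 5, 3, 2, 4 → 4
5: 3, 2, 4 → 3
3: 2 → 1
7: 2, 4 → 2
2: 0
4: 0
Total: 0 + 4 + 3 + 1 + 2 + 0 + 0 = 10

Pairs: 10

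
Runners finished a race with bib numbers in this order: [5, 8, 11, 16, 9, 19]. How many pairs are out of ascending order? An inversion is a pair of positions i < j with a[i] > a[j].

2

Inversion pairs (indices are 1-based):
(3,5): 11 > 9
(4,5): 16 > 9
That's 2 pairs.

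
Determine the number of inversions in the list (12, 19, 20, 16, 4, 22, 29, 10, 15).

Element-by-element contributions:
12: 2
19: 4
20: 4
16: 3
4: 0
22: 2
29: 2
10: 0
15: 0
Sum: 2 + 4 + 4 + 3 + 0 + 2 + 2 + 0 + 0 = 17

Inversions: 17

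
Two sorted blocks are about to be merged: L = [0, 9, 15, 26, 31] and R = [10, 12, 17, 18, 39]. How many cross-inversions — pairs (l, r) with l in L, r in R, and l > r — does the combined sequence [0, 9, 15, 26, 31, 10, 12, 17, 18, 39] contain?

10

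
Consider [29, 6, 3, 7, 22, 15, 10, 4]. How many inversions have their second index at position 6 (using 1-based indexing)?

The element at index 6 is 15.
Elements before it: 29, 6, 3, 7, 22
Those larger than 15: 29, 22

2 such elements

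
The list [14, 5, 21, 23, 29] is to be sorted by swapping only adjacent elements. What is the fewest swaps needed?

Minimum adjacent swaps = number of inversions (each swap of adjacent out-of-order elements removes one inversion and no swap can remove more).
Count inversions — for each element, later elements that are smaller:
14: 5 → 1
5: none → 0
21: none → 0
23: none → 0
29: none → 0
Total inversions: 1 + 0 + 0 + 0 + 0 = 1

There is 1 swap.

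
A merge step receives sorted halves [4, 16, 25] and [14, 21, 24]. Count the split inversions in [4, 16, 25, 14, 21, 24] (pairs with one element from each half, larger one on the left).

4 cross-inversions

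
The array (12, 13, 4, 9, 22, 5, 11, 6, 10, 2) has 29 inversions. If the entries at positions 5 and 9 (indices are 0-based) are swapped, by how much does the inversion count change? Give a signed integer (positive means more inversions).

-1

Positions 5 and 9 hold 5 and 2; after swapping, the array is [12, 13, 4, 9, 22, 2, 11, 6, 10, 5].
Sweep left to right; for each value list the smaller values that follow it:
12 → 4, 9, 2, 11, 6, 10, 5 → 7
13 → 4, 9, 2, 11, 6, 10, 5 → 7
4 → 2 → 1
9 → 2, 6, 5 → 3
22 → 2, 11, 6, 10, 5 → 5
2 → none → 0
11 → 6, 10, 5 → 3
6 → 5 → 1
10 → 5 → 1
5 → none → 0
Sum: 7 + 7 + 1 + 3 + 5 + 0 + 3 + 1 + 1 + 0 = 28
Change: 28 − 29 = -1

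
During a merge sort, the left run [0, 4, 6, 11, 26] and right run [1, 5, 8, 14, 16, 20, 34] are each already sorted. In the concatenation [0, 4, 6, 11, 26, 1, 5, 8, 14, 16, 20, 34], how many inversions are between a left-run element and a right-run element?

Take each right-half value and tally the left-half values above it:
r = 1: 4, 6, 11, 26 → 4
r = 5: 6, 11, 26 → 3
r = 8: 11, 26 → 2
r = 14: 26 → 1
r = 16: 26 → 1
r = 20: 26 → 1
r = 34: none → 0
Cross-inversions: 4 + 3 + 2 + 1 + 1 + 1 + 0 = 12

12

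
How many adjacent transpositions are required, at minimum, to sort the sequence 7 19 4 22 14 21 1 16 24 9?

The minimum number of adjacent swaps to sort an array equals its inversion count, since every such swap removes exactly one inversion.
Count inversions — for each element, later elements that are smaller:
7: 4, 1 → 2
19: 4, 14, 1, 16, 9 → 5
4: 1 → 1
22: 14, 21, 1, 16, 9 → 5
14: 1, 9 → 2
21: 1, 16, 9 → 3
1: none → 0
16: 9 → 1
24: 9 → 1
9: none → 0
Total inversions: 2 + 5 + 1 + 5 + 2 + 3 + 0 + 1 + 1 + 0 = 20

There are 20 adjacent swaps.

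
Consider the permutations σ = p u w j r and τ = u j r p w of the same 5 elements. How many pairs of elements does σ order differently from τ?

Assign each item its position (1..5) in the first ordering, then rewrite the second ordering as that position sequence:
positions: p→1, u→2, w→3, j→4, r→5
second ordering as positions: [2, 4, 5, 1, 3]
Discordant pairs = inversions in this position sequence.
2: 1 → 1
4: 1, 3 → 2
5: 1, 3 → 2
1: 0
3: 0
Total: 1 + 2 + 2 + 0 + 0 = 5

5 discordant pairs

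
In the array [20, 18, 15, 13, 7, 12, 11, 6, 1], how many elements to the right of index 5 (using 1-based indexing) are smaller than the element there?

The element at index 5 is 7.
Elements after it: 12, 11, 6, 1
Those smaller than 7: 6, 1

2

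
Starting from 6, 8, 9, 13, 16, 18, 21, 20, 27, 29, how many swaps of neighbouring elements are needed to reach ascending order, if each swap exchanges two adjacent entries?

There is 1 adjacent swap.

Each adjacent swap fixes exactly one inversion, so the minimum swap count equals the number of inversions.
Count inversions — for each element, later elements that are smaller:
6: none → 0
8: none → 0
9: none → 0
13: none → 0
16: none → 0
18: none → 0
21: 20 → 1
20: none → 0
27: none → 0
29: none → 0
Total inversions: 0 + 0 + 0 + 0 + 0 + 0 + 1 + 0 + 0 + 0 = 1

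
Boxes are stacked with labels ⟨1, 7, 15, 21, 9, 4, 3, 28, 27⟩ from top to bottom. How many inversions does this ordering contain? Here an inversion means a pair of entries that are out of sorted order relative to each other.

Sweep left to right; for each value list the smaller values that follow it:
1 → none → 0
7 → 4, 3 → 2
15 → 9, 4, 3 → 3
21 → 9, 4, 3 → 3
9 → 4, 3 → 2
4 → 3 → 1
3 → none → 0
28 → 27 → 1
27 → none → 0
Sum: 0 + 2 + 3 + 3 + 2 + 1 + 0 + 1 + 0 = 12

12 inversions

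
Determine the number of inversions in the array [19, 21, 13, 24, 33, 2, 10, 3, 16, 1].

31 inversions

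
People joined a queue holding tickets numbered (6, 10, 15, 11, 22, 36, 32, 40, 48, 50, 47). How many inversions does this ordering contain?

4

Element-by-element contributions:
6 → none → 0
10 → none → 0
15 → 11 → 1
11 → none → 0
22 → none → 0
36 → 32 → 1
32 → none → 0
40 → none → 0
48 → 47 → 1
50 → 47 → 1
47 → none → 0
Sum: 0 + 0 + 1 + 0 + 0 + 1 + 0 + 0 + 1 + 1 + 0 = 4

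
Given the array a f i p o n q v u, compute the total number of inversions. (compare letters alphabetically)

4 inversions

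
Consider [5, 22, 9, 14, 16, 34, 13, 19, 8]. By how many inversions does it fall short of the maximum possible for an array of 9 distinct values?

20 inversions short

Maximum inversions for 9 distinct elements is C(9, 2) = 9·8/2 = 36.
Current inversions — for each element, count later smaller elements:
5: 0
22: 6
9: 1
14: 2
16: 2
34: 3
13: 1
19: 1
8: 0
Current total: 0 + 6 + 1 + 2 + 2 + 3 + 1 + 1 + 0 = 16
Shortfall: 36 − 16 = 20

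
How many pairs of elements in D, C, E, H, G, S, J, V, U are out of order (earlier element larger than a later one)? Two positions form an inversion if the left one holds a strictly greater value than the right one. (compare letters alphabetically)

Count, for each position, how many later elements it exceeds:
D → C → 1
C → none → 0
E → none → 0
H → G → 1
G → none → 0
S → J → 1
J → none → 0
V → U → 1
U → none → 0
Sum: 1 + 0 + 0 + 1 + 0 + 1 + 0 + 1 + 0 = 4

4 out-of-order pairs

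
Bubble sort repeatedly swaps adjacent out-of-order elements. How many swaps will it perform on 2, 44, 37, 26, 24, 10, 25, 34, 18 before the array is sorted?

21 adjacent swaps

Each adjacent swap fixes exactly one inversion, so the minimum swap count equals the number of inversions.
Count inversions — for each element, later elements that are smaller:
2: none → 0
44: 37, 26, 24, 10, 25, 34, 18 → 7
37: 26, 24, 10, 25, 34, 18 → 6
26: 24, 10, 25, 18 → 4
24: 10, 18 → 2
10: none → 0
25: 18 → 1
34: 18 → 1
18: none → 0
Total inversions: 0 + 7 + 6 + 4 + 2 + 0 + 1 + 1 + 0 = 21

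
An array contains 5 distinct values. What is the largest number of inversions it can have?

10 inversions

The maximum occurs when the array is in strictly decreasing order: every one of the C(5, 2) pairs is inverted.
C(5, 2) = 5·4/2 = 10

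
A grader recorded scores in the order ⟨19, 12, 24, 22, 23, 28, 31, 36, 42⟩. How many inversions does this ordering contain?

3 inversions

Count, for each position, how many later elements it exceeds:
19: 1
12: 0
24: 2
22: 0
23: 0
28: 0
31: 0
36: 0
42: 0
Sum: 1 + 0 + 2 + 0 + 0 + 0 + 0 + 0 + 0 = 3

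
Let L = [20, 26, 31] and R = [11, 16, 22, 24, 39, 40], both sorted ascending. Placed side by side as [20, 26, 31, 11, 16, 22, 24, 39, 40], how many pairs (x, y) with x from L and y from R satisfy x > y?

Count, for every r in R, how many entries of L exceed r:
r = 11: 20, 26, 31 → 3
r = 16: 20, 26, 31 → 3
r = 22: 26, 31 → 2
r = 24: 26, 31 → 2
r = 39: none → 0
r = 40: none → 0
Cross-inversions: 3 + 3 + 2 + 2 + 0 + 0 = 10

Cross-inversions: 10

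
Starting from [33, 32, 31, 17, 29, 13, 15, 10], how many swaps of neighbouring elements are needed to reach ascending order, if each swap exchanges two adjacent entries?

26 swaps

Each adjacent swap fixes exactly one inversion, so the minimum swap count equals the number of inversions.
Count inversions — for each element, later elements that are smaller:
33: 32, 31, 17, 29, 13, 15, 10 → 7
32: 31, 17, 29, 13, 15, 10 → 6
31: 17, 29, 13, 15, 10 → 5
17: 13, 15, 10 → 3
29: 13, 15, 10 → 3
13: 10 → 1
15: 10 → 1
10: none → 0
Total inversions: 7 + 6 + 5 + 3 + 3 + 1 + 1 + 0 = 26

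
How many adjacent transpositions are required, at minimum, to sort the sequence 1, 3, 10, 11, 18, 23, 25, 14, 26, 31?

3 swaps

The minimum number of adjacent swaps to sort an array equals its inversion count, since every such swap removes exactly one inversion.
Count inversions — for each element, later elements that are smaller:
1: none → 0
3: none → 0
10: none → 0
11: none → 0
18: 14 → 1
23: 14 → 1
25: 14 → 1
14: none → 0
26: none → 0
31: none → 0
Total inversions: 0 + 0 + 0 + 0 + 1 + 1 + 1 + 0 + 0 + 0 = 3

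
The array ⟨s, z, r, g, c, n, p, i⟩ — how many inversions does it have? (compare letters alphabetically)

20

For each element, count later entries that are smaller:
s: 6
z: 6
r: 5
g: 1
c: 0
n: 1
p: 1
i: 0
Sum: 6 + 6 + 5 + 1 + 0 + 1 + 1 + 0 = 20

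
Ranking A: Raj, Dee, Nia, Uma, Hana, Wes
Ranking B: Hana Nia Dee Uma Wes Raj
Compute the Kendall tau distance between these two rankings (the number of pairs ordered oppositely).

Assign each item its position (1..6) in the first ordering, then rewrite the second ordering as that position sequence:
positions: Raj→1, Dee→2, Nia→3, Uma→4, Hana→5, Wes→6
second ordering as positions: [5, 3, 2, 4, 6, 1]
Discordant pairs = inversions in this position sequence.
5: 3, 2, 4, 1 → 4
3: 2, 1 → 2
2: 1 → 1
4: 1 → 1
6: 1 → 1
1: 0
Total: 4 + 2 + 1 + 1 + 1 + 0 = 9

Discordant pairs: 9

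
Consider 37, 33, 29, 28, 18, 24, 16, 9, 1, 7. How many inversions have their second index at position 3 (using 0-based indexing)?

3

The element at index 3 is 28.
Elements before it: 37, 33, 29
Those larger than 28: 37, 33, 29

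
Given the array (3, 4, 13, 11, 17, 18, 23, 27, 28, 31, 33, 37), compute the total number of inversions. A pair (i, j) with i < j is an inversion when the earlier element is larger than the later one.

1

For each element, count later entries that are smaller:
3: 0
4: 0
13: 1
11: 0
17: 0
18: 0
23: 0
27: 0
28: 0
31: 0
33: 0
37: 0
Sum: 0 + 0 + 1 + 0 + 0 + 0 + 0 + 0 + 0 + 0 + 0 + 0 = 1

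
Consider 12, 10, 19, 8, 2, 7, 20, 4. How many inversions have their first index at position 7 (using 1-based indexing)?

The element at index 7 is 20.
Elements after it: 4
Those smaller than 20: 4

1 such element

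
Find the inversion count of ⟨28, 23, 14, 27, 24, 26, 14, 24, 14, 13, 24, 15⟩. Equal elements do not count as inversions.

Element-by-element contributions:
28 → 23, 14, 27, 24, 26, 14, 24, 14, 13, 24, 15 → 11
23 → 14, 14, 14, 13, 15 → 5
14 → 13 → 1
27 → 24, 26, 14, 24, 14, 13, 24, 15 → 8
24 → 14, 14, 13, 15 → 4
26 → 14, 24, 14, 13, 24, 15 → 6
14 → 13 → 1
24 → 14, 13, 15 → 3
14 → 13 → 1
13 → none → 0
24 → 15 → 1
15 → none → 0
Sum: 11 + 5 + 1 + 8 + 4 + 6 + 1 + 3 + 1 + 0 + 1 + 0 = 41

41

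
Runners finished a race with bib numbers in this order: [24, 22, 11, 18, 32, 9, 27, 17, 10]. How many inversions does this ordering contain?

Element-by-element contributions:
24: 6
22: 5
11: 2
18: 3
32: 4
9: 0
27: 2
17: 1
10: 0
Sum: 6 + 5 + 2 + 3 + 4 + 0 + 2 + 1 + 0 = 23

23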